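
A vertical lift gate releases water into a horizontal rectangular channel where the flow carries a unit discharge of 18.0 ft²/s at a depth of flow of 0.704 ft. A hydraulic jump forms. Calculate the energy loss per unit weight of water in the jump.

ΔE = 5.65 ft

V₁ = q/y₁ = 18.0/0.704 = 25.6 ft/s. Fr₁ = V₁/√(g·y₁) = 25.6/√(32.2×0.704) = 5.37.
Conjugate-depth relation: y₂/y₁ = ½[√(1 + 8Fr₁²) − 1] = ½[√231.7 − 1] = 7.11.
y₂ = 7.11 × 0.704 = 5.01 ft.
V₂ = q/y₂ = 18.0/5.01 = 3.60 ft/s. E₁ = y₁ + V₁²/2g = 10.9 ft; E₂ = y₂ + V₂²/2g = 5.21 ft. ΔE = E₁ − E₂ = 5.65 ft.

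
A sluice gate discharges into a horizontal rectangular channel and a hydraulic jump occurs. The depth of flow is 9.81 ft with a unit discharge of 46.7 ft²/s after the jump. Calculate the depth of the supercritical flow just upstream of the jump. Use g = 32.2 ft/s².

V₂ = q/y₂ = 46.7/9.81 = 4.76 ft/s; Fr₂ = V₂/√(g·y₂) = 0.268.
From the momentum equation (using Fr₂), y₁/y₂ = ½[√(1 + 8Fr₂²) − 1] = ½[√1.574 − 1] = 0.127.
y₁ = 0.127 × 9.81 = 1.25 ft.

y₁ = 1.25 ft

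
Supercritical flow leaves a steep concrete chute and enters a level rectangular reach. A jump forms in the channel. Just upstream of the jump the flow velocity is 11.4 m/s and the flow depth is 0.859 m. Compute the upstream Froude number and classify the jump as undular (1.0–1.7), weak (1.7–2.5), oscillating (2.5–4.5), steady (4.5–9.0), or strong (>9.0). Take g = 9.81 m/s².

Fr₁ = 3.93; oscillating jump

Fr₁ = V₁/√(g·y₁) = 11.4/√(9.81×0.859) = 3.93.
Fr₁ = 3.93 lies in the oscillating range.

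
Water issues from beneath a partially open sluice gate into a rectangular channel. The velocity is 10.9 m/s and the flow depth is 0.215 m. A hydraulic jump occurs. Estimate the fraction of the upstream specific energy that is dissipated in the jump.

ΔE/E₁ = 0.643 (64.3%)

Fr₁ = V₁/√(g·y₁) = 10.9/√(9.81×0.215) = 7.51.
Bélanger equation: y₂/y₁ = ½[√(1 + 8Fr₁²) − 1] = ½[√451.6 − 1] = 10.1.
y₂ = 10.1 × 0.215 = 2.18 m.
E₁ = y₁ + V₁²/2g = 6.27 m. ΔE = (y₂ − y₁)³/(4y₁y₂) = 4.03 m. ΔE/E₁ = 4.03/6.27 = 0.643.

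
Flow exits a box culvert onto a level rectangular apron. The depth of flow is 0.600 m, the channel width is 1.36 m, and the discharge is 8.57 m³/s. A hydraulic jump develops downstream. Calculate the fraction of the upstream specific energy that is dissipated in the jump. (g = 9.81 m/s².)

q = Q/b = 8.57/1.36 = 6.30 m²/s; V₁ = q/y₁ = 10.5 m/s. Fr₁ = V₁/√(g·y₁) = 4.33.
Bélanger equation: y₂/y₁ = ½[√(1 + 8Fr₁²) − 1] = ½[√150.9 − 1] = 5.64.
y₂ = 5.64 × 0.600 = 3.39 m.
E₁ = y₁ + V₁²/2g = 6.22 m. ΔE = (y₂ − y₁)³/(4y₁y₂) = 2.66 m. ΔE/E₁ = 2.66/6.22 = 0.427.

ΔE/E₁ = 0.427 (42.7%)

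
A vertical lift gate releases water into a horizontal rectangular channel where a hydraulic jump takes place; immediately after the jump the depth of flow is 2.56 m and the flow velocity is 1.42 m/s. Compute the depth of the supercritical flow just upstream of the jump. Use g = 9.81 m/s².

y₁ = 0.360 m

Fr₂ = V₂/√(g·y₂) = 1.42/√(9.81×2.56) = 0.283.
Applying the sequent-depth relation in reverse, y₁/y₂ = ½[√(1 + 8Fr₂²) − 1] = ½[√1.642 − 1] = 0.141.
y₁ = 0.141 × 2.56 = 0.360 m.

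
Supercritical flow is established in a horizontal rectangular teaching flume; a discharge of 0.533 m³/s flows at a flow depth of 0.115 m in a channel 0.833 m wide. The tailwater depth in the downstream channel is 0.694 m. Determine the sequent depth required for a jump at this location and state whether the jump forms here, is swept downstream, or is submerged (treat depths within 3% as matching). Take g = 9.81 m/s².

y₂ = 0.796 m; the jump is swept downstream

q = Q/b = 0.533/0.833 = 0.640 m²/s; V₁ = q/y₁ = 5.56 m/s. Fr₁ = V₁/√(g·y₁) = 5.24.
Bélanger equation: y₂/y₁ = ½[√(1 + 8Fr₁²) − 1] = ½[√220.5 − 1] = 6.93.
y₂ = 6.93 × 0.115 = 0.796 m.
Tailwater y_tw = 0.694 m: y_tw < y₂, so the jump is swept downstream.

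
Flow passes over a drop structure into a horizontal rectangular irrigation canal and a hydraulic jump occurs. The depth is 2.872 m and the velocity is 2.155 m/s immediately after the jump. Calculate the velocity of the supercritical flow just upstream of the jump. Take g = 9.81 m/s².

Fr₂ = V₂/√(g·y₂) = 2.155/√(9.81×2.872) = 0.4060.
The Bélanger relation is symmetric: y₁/y₂ = ½[√(1 + 8Fr₂²) − 1] = ½[√2.3187 − 1] = 0.2614.
y₁ = 0.2614 × 2.872 = 0.7506 m.
V₁ = q/y₁ = 6.189/0.7506 = 8.245 m/s.

V₁ = 8.245 m/s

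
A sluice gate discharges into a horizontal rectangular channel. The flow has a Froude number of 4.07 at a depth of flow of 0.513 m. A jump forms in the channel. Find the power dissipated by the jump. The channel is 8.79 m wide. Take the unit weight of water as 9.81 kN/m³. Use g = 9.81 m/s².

P = 768 kW

Fr₁ = 4.07 (given).
Bélanger equation: y₂/y₁ = ½[√(1 + 8Fr₁²) − 1] = ½[√133.5 − 1] = 5.28.
y₂ = 5.28 × 0.513 = 2.71 m.
Head loss: ΔE = (y₂ − y₁)³/(4y₁y₂) = (2.71 − 0.513)³/(4×0.513×2.71) = 10.6/5.56 = 1.90 m.
V₁ = Fr₁·√(g·y₁) = 4.07×√(9.81×0.513) = 9.13 m/s; q = V₁·y₁ = 4.68 m²/s. Q = q·b = 4.68 × 8.79 = 41.2 m³/s. P = γ·Q·ΔE = 9.81 × 41.2 × 1.90 = 768 kW.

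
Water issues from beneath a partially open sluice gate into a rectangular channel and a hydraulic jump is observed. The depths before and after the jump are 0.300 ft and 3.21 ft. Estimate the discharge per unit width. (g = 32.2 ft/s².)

q = 7.38 ft²/s

For a rectangular channel the momentum equation gives q² = ½·g·y₁·y₂·(y₁ + y₂) = ½×32.2×0.300×3.21×3.51 = 54.4.
q = √54.4 = 7.38 ft²/s.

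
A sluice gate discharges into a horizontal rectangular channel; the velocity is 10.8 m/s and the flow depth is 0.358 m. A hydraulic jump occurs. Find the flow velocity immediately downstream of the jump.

Fr₁ = V₁/√(g·y₁) = 10.8/√(9.81×0.358) = 5.76.
From the momentum equation for a rectangular channel, y₂/y₁ = ½[√(1 + 8Fr₁²) − 1] = ½[√266.7 − 1] = 7.67.
y₂ = 7.67 × 0.358 = 2.74 m.
q = V₁·y₁ = 10.8 × 0.358 = 3.87 m²/s.
V₂ = q/y₂ = 3.87/2.74 = 1.41 m/s.

V₂ = 1.41 m/s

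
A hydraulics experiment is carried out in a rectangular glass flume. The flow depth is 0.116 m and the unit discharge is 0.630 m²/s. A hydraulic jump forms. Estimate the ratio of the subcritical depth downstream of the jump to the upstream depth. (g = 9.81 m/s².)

y₂/y₁ = 6.72

V₁ = q/y₁ = 0.630/0.116 = 5.43 m/s. Fr₁ = V₁/√(g·y₁) = 5.43/√(9.81×0.116) = 5.09.
Bélanger equation: y₂/y₁ = ½[√(1 + 8Fr₁²) − 1] = ½[√208.4 − 1] = 6.72.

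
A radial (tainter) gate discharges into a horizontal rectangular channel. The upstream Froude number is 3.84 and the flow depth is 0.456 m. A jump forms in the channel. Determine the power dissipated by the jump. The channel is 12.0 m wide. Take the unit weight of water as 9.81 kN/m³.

P = 620 kW

Fr₁ = 3.84 (given).
Conjugate-depth relation: y₂/y₁ = ½[√(1 + 8Fr₁²) − 1] = ½[√119.0 − 1] = 4.95.
y₂ = 4.95 × 0.456 = 2.26 m.
V₁ = Fr₁·√(g·y₁) = 3.84×√(9.81×0.456) = 8.12 m/s; q = V₁·y₁ = 3.70 m²/s. V₂ = q/y₂ = 3.70/2.26 = 1.64 m/s. E₁ = y₁ + V₁²/2g = 3.82 m; E₂ = y₂ + V₂²/2g = 2.40 m. ΔE = E₁ − E₂ = 1.42 m.
Q = q·b = 3.70 × 12.0 = 44.4 m³/s. P = γ·Q·ΔE = 9.81 × 44.4 × 1.42 = 620 kW.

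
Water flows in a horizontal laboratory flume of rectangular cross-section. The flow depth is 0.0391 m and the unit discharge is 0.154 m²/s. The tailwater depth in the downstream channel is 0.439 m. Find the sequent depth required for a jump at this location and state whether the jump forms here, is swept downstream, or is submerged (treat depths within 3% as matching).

V₁ = q/y₁ = 0.154/0.0391 = 3.94 m/s. Fr₁ = V₁/√(g·y₁) = 3.94/√(9.81×0.0391) = 6.36.
Sequent-depth ratio: y₂/y₁ = ½[√(1 + 8Fr₁²) − 1] = ½[√324.5 − 1] = 8.51.
y₂ = 8.51 × 0.0391 = 0.333 m.
Tailwater y_tw = 0.439 m: y_tw > y₂, so the jump is submerged.

y₂ = 0.333 m; the jump is submerged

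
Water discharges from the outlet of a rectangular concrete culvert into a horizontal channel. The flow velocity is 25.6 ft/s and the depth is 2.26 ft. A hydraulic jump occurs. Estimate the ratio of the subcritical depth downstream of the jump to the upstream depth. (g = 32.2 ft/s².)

y₂/y₁ = 3.77

Fr₁ = V₁/√(g·y₁) = 25.6/√(32.2×2.26) = 3.00.
Bélanger equation: y₂/y₁ = ½[√(1 + 8Fr₁²) − 1] = ½[√73.05 − 1] = 3.77.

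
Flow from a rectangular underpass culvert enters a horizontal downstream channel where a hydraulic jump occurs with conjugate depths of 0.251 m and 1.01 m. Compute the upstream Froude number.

For a rectangular channel the momentum equation gives q² = ½·g·y₁·y₂·(y₁ + y₂) = ½×9.81×0.251×1.01×1.26 = 1.57.
q = √1.57 = 1.25 m²/s.
V₁ = q/y₁ = 4.99 m/s; Fr₁ = V₁/√(g·y₁) = 3.18.

Fr₁ = 3.18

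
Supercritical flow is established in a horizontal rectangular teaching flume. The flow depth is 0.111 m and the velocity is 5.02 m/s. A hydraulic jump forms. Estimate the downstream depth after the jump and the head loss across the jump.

y₂ = 0.702 m; ΔE = 0.662 m

Fr₁ = V₁/√(g·y₁) = 5.02/√(9.81×0.111) = 4.81.
From the momentum equation for a rectangular channel, y₂/y₁ = ½[√(1 + 8Fr₁²) − 1] = ½[√186.1 − 1] = 6.32.
y₂ = 6.32 × 0.111 = 0.702 m.
Head loss: ΔE = (y₂ − y₁)³/(4y₁y₂) = (0.702 − 0.111)³/(4×0.111×0.702) = 0.206/0.312 = 0.662 m.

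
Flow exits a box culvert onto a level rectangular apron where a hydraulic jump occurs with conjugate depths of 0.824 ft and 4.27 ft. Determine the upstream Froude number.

For a rectangular channel the momentum equation gives q² = ½·g·y₁·y₂·(y₁ + y₂) = ½×32.2×0.824×4.27×5.09 = 289.
q = √289 = 17.0 ft²/s.
V₁ = q/y₁ = 20.6 ft/s; Fr₁ = V₁/√(g·y₁) = 4.00.

Fr₁ = 4.00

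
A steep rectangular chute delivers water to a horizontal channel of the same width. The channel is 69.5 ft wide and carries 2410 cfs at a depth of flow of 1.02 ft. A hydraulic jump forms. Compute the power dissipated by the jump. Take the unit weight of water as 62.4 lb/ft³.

q = Q/b = 2410/69.5 = 34.7 ft²/s; V₁ = q/y₁ = 34.0 ft/s. Fr₁ = V₁/√(g·y₁) = 5.93.
Conjugate-depth relation: y₂/y₁ = ½[√(1 + 8Fr₁²) − 1] = ½[√282.5 − 1] = 7.90.
y₂ = 7.90 × 1.02 = 8.06 ft.
Head loss: ΔE = (y₂ − y₁)³/(4y₁y₂) = (8.06 − 1.02)³/(4×1.02×8.06) = 349/32.9 = 10.6 ft.
P = γ·Q·ΔE/550 = 62.4 × 2410 × 10.6 / 550 = 2903 hp.

P = 2903 hp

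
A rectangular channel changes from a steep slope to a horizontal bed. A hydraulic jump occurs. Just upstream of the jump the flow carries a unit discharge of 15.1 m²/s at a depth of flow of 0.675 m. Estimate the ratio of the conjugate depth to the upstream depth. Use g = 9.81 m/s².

V₁ = q/y₁ = 15.1/0.675 = 22.4 m/s. Fr₁ = V₁/√(g·y₁) = 22.4/√(9.81×0.675) = 8.69.
Bélanger equation: y₂/y₁ = ½[√(1 + 8Fr₁²) − 1] = ½[√605.6 − 1] = 11.8.

y₂/y₁ = 11.8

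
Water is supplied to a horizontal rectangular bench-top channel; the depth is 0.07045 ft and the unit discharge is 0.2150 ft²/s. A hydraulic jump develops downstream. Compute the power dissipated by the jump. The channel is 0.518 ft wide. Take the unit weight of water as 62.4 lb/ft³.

V₁ = q/y₁ = 0.2150/0.07045 = 3.052 ft/s. Fr₁ = V₁/√(g·y₁) = 3.052/√(32.2×0.07045) = 2.026.
Bélanger equation: y₂/y₁ = ½[√(1 + 8Fr₁²) − 1] = ½[√33.845 − 1] = 2.409.
y₂ = 2.409 × 0.07045 = 0.1697 ft.
Head loss: ΔE = (y₂ − y₁)³/(4y₁y₂) = (0.1697 − 0.07045)³/(4×0.07045×0.1697) = 0.0009777/0.04782 = 0.02044 ft.
Q = q·b = 0.2150 × 0.518 = 0.1114 cfs. P = γ·Q·ΔE/550 = 62.4 × 0.1114 × 0.02044 / 550 = 0.0002583 hp.

P = 0.0002583 hp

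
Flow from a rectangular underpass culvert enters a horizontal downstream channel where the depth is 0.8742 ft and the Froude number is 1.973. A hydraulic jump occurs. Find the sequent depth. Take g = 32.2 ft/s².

y₂ = 2.041 ft

Fr₁ = 1.973 (given).
Bélanger equation: y₂/y₁ = ½[√(1 + 8Fr₁²) − 1] = ½[√32.142 − 1] = 2.335.
y₂ = 2.335 × 0.8742 = 2.041 ft.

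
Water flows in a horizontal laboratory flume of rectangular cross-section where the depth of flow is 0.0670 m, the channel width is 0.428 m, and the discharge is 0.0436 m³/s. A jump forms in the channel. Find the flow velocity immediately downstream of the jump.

V₂ = 0.691 m/s

q = Q/b = 0.0436/0.428 = 0.102 m²/s; V₁ = q/y₁ = 1.52 m/s. Fr₁ = V₁/√(g·y₁) = 1.88.
By Bélanger, y₂/y₁ = ½[√(1 + 8Fr₁²) − 1] = ½[√29.14 − 1] = 2.20.
y₂ = 2.20 × 0.0670 = 0.147 m.
V₂ = q/y₂ = 0.102/0.147 = 0.691 m/s.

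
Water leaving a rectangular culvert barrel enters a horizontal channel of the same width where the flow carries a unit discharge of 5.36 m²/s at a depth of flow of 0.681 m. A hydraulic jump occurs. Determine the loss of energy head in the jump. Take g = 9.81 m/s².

V₁ = q/y₁ = 5.36/0.681 = 7.87 m/s. Fr₁ = V₁/√(g·y₁) = 7.87/√(9.81×0.681) = 3.05.
By Bélanger, y₂/y₁ = ½[√(1 + 8Fr₁²) − 1] = ½[√75.18 − 1] = 3.84.
y₂ = 3.84 × 0.681 = 2.61 m.
V₂ = q/y₂ = 5.36/2.61 = 2.05 m/s. E₁ = y₁ + V₁²/2g = 3.84 m; E₂ = y₂ + V₂²/2g = 2.83 m. ΔE = E₁ − E₂ = 1.01 m.

ΔE = 1.01 m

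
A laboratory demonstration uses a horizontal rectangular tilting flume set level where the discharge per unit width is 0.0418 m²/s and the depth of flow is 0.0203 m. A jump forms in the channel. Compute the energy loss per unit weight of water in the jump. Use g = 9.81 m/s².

ΔE = 0.108 m

V₁ = q/y₁ = 0.0418/0.0203 = 2.06 m/s. Fr₁ = V₁/√(g·y₁) = 2.06/√(9.81×0.0203) = 4.61.
Sequent-depth ratio: y₂/y₁ = ½[√(1 + 8Fr₁²) − 1] = ½[√171.3 − 1] = 6.04.
y₂ = 6.04 × 0.0203 = 0.123 m.
V₂ = q/y₂ = 0.0418/0.123 = 0.341 m/s. E₁ = y₁ + V₁²/2g = 0.236 m; E₂ = y₂ + V₂²/2g = 0.129 m. ΔE = E₁ − E₂ = 0.108 m.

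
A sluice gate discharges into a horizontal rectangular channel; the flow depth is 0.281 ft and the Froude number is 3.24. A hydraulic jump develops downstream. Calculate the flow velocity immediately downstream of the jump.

Fr₁ = 3.24 (given).
Conjugate-depth relation: y₂/y₁ = ½[√(1 + 8Fr₁²) − 1] = ½[√84.98 − 1] = 4.11.
y₂ = 4.11 × 0.281 = 1.15 ft.
V₁ = Fr₁·√(g·y₁) = 3.24×√(32.2×0.281) = 9.75 ft/s; q = V₁·y₁ = 2.74 ft²/s.
V₂ = q/y₂ = 2.74/1.15 = 2.37 ft/s.

V₂ = 2.37 ft/s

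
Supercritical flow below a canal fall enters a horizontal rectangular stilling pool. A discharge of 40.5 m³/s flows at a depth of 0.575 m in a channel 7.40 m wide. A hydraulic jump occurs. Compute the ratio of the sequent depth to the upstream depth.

y₂/y₁ = 5.19

q = Q/b = 40.5/7.40 = 5.47 m²/s; V₁ = q/y₁ = 9.52 m/s. Fr₁ = V₁/√(g·y₁) = 4.01.
Sequent-depth ratio: y₂/y₁ = ½[√(1 + 8Fr₁²) − 1] = ½[√129.5 − 1] = 5.19.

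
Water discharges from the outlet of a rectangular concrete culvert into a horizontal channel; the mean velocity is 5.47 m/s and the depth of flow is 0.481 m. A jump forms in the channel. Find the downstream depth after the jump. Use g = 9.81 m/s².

Fr₁ = V₁/√(g·y₁) = 5.47/√(9.81×0.481) = 2.52.
Sequent-depth ratio: y₂/y₁ = ½[√(1 + 8Fr₁²) − 1] = ½[√51.73 − 1] = 3.10.
y₂ = 3.10 × 0.481 = 1.49 m.

y₂ = 1.49 m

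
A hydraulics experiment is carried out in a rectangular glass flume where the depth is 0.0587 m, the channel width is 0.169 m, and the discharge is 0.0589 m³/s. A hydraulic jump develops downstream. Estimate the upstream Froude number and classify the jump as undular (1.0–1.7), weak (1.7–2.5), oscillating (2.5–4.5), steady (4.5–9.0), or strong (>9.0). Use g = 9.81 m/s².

q = Q/b = 0.0589/0.169 = 0.349 m²/s; V₁ = q/y₁ = 5.94 m/s. Fr₁ = V₁/√(g·y₁) = 7.82.
Fr₁ = 7.82 lies in the steady range.

Fr₁ = 7.82; steady jump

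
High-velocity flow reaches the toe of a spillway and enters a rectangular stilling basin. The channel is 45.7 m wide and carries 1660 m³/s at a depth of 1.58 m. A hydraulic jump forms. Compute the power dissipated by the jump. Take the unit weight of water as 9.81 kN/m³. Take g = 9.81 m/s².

P = 257144 kW

q = Q/b = 1660/45.7 = 36.3 m²/s; V₁ = q/y₁ = 23.0 m/s. Fr₁ = V₁/√(g·y₁) = 5.84.
Conjugate-depth relation: y₂/y₁ = ½[√(1 + 8Fr₁²) − 1] = ½[√273.8 − 1] = 7.77.
y₂ = 7.77 × 1.58 = 12.3 m.
Head loss: ΔE = (y₂ − y₁)³/(4y₁y₂) = (12.3 − 1.58)³/(4×1.58×12.3) = 1226/77.6 = 15.8 m.
P = γ·Q·ΔE = 9.81 × 1660 × 15.8 = 257144 kW.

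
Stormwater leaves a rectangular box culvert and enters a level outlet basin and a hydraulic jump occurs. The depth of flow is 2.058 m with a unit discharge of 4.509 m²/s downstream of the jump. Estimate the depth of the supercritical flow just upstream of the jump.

y₁ = 0.7240 m

V₂ = q/y₂ = 4.509/2.058 = 2.191 m/s; Fr₂ = V₂/√(g·y₂) = 0.4876.
Since the conjugate-depth ratio holds either way, y₁/y₂ = ½[√(1 + 8Fr₂²) − 1] = ½[√2.9022 − 1] = 0.3518.
y₁ = 0.3518 × 2.058 = 0.7240 m.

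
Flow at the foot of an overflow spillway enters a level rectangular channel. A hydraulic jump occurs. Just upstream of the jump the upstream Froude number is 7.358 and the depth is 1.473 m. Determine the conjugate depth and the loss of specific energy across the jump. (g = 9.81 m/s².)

y₂ = 14.61 m; ΔE = 26.33 m

Fr₁ = 7.358 (given).
Conjugate-depth relation: y₂/y₁ = ½[√(1 + 8Fr₁²) − 1] = ½[√434.12 − 1] = 9.918.
y₂ = 9.918 × 1.473 = 14.61 m.
Head loss: ΔE = (y₂ − y₁)³/(4y₁y₂) = (14.61 − 1.473)³/(4×1.473×14.61) = 2267/86.08 = 26.33 m.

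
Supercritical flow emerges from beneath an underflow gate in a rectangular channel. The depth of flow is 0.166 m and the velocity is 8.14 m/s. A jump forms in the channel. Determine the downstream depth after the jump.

Fr₁ = V₁/√(g·y₁) = 8.14/√(9.81×0.166) = 6.38.
Bélanger equation: y₂/y₁ = ½[√(1 + 8Fr₁²) − 1] = ½[√326.5 − 1] = 8.53.
y₂ = 8.53 × 0.166 = 1.42 m.

y₂ = 1.42 m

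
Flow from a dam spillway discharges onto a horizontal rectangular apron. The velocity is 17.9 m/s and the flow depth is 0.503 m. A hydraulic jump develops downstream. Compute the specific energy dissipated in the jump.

ΔE = 11.2 m

Fr₁ = V₁/√(g·y₁) = 17.9/√(9.81×0.503) = 8.06.
By Bélanger, y₂/y₁ = ½[√(1 + 8Fr₁²) − 1] = ½[√520.5 − 1] = 10.9.
y₂ = 10.9 × 0.503 = 5.49 m.
q = V₁·y₁ = 17.9 × 0.503 = 9.00 m²/s. V₂ = q/y₂ = 9.00/5.49 = 1.64 m/s. E₁ = y₁ + V₁²/2g = 16.8 m; E₂ = y₂ + V₂²/2g = 5.62 m. ΔE = E₁ − E₂ = 11.2 m.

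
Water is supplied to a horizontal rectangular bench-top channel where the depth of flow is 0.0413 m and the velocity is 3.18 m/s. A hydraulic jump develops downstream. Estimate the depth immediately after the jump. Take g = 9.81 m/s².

y₂ = 0.272 m

Fr₁ = V₁/√(g·y₁) = 3.18/√(9.81×0.0413) = 5.00.
Bélanger equation: y₂/y₁ = ½[√(1 + 8Fr₁²) − 1] = ½[√200.7 − 1] = 6.58.
y₂ = 6.58 × 0.0413 = 0.272 m.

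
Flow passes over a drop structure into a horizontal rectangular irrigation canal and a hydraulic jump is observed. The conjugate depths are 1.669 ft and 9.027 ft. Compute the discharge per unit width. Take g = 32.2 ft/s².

q = 50.94 ft²/s

For a rectangular channel the momentum equation gives q² = ½·g·y₁·y₂·(y₁ + y₂) = ½×32.2×1.669×9.027×10.70 = 2594.
q = √2594 = 50.94 ft²/s.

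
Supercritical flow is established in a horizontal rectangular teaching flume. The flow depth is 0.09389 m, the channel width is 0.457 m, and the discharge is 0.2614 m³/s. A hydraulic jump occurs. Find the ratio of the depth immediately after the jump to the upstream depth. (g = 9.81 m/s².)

y₂/y₁ = 8.491

q = Q/b = 0.2614/0.457 = 0.5720 m²/s; V₁ = q/y₁ = 6.092 m/s. Fr₁ = V₁/√(g·y₁) = 6.348.
Sequent-depth ratio: y₂/y₁ = ½[√(1 + 8Fr₁²) − 1] = ½[√323.36 − 1] = 8.491.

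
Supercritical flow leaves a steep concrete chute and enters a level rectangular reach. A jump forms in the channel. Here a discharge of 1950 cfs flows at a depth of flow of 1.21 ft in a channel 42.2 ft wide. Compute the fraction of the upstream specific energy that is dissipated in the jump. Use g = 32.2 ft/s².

ΔE/E₁ = 0.572 (57.2%)

q = Q/b = 1950/42.2 = 46.2 ft²/s; V₁ = q/y₁ = 38.2 ft/s. Fr₁ = V₁/√(g·y₁) = 6.12.
Conjugate-depth relation: y₂/y₁ = ½[√(1 + 8Fr₁²) − 1] = ½[√300.4 − 1] = 8.17.
y₂ = 8.17 × 1.21 = 9.88 ft.
E₁ = y₁ + V₁²/2g = 23.9 ft. ΔE = (y₂ − y₁)³/(4y₁y₂) = 13.6 ft. ΔE/E₁ = 13.6/23.9 = 0.572.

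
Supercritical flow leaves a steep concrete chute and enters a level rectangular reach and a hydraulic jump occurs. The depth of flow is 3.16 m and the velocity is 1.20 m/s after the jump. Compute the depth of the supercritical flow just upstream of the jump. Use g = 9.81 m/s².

y₁ = 0.270 m

Fr₂ = V₂/√(g·y₂) = 1.20/√(9.81×3.16) = 0.216.
Since the conjugate-depth ratio holds either way, y₁/y₂ = ½[√(1 + 8Fr₂²) − 1] = ½[√1.372 − 1] = 0.0856.
y₁ = 0.0856 × 3.16 = 0.270 m.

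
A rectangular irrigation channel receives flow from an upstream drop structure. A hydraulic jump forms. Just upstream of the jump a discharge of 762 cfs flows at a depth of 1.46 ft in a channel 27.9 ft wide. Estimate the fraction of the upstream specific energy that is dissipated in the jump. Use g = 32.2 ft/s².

ΔE/E₁ = 0.213 (21.3%)

q = Q/b = 762/27.9 = 27.3 ft²/s; V₁ = q/y₁ = 18.7 ft/s. Fr₁ = V₁/√(g·y₁) = 2.73.
Sequent-depth ratio: y₂/y₁ = ½[√(1 + 8Fr₁²) − 1] = ½[√60.55 − 1] = 3.39.
y₂ = 3.39 × 1.46 = 4.95 ft.
E₁ = y₁ + V₁²/2g = 6.89 ft. ΔE = (y₂ − y₁)³/(4y₁y₂) = 1.47 ft. ΔE/E₁ = 1.47/6.89 = 0.213.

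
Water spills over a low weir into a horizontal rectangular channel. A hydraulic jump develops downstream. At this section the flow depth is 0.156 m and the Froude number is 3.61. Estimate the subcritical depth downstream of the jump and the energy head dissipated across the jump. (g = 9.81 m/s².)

Fr₁ = 3.61 (given).
Sequent-depth ratio: y₂/y₁ = ½[√(1 + 8Fr₁²) − 1] = ½[√105.3 − 1] = 4.63.
y₂ = 4.63 × 0.156 = 0.722 m.
Head loss: ΔE = (y₂ − y₁)³/(4y₁y₂) = (0.722 − 0.156)³/(4×0.156×0.722) = 0.182/0.451 = 0.403 m.

y₂ = 0.722 m; ΔE = 0.403 m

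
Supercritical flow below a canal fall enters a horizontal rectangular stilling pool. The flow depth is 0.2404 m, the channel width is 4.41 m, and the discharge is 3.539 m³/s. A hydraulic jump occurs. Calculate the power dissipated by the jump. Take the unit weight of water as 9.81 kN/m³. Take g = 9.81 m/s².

q = Q/b = 3.539/4.41 = 0.8025 m²/s; V₁ = q/y₁ = 3.338 m/s. Fr₁ = V₁/√(g·y₁) = 2.174.
Sequent-depth ratio: y₂/y₁ = ½[√(1 + 8Fr₁²) − 1] = ½[√38.801 − 1] = 2.615.
y₂ = 2.615 × 0.2404 = 0.6285 m.
Head loss: ΔE = (y₂ − y₁)³/(4y₁y₂) = (0.6285 − 0.2404)³/(4×0.2404×0.6285) = 0.05847/0.6044 = 0.09674 m.
P = γ·Q·ΔE = 9.81 × 3.539 × 0.09674 = 3.359 kW.

P = 3.359 kW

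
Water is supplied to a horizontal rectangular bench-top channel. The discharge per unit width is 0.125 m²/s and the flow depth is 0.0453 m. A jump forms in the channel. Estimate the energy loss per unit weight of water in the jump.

ΔE = 0.176 m

V₁ = q/y₁ = 0.125/0.0453 = 2.76 m/s. Fr₁ = V₁/√(g·y₁) = 2.76/√(9.81×0.0453) = 4.14.
Bélanger equation: y₂/y₁ = ½[√(1 + 8Fr₁²) − 1] = ½[√138.1 − 1] = 5.38.
y₂ = 5.38 × 0.0453 = 0.243 m.
Head loss: ΔE = (y₂ − y₁)³/(4y₁y₂) = (0.243 − 0.0453)³/(4×0.0453×0.243) = 0.00779/0.0441 = 0.176 m.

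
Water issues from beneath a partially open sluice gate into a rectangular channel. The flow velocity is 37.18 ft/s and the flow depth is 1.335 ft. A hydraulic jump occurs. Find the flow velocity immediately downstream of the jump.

V₂ = 4.934 ft/s

Fr₁ = V₁/√(g·y₁) = 37.18/√(32.2×1.335) = 5.671.
Bélanger equation: y₂/y₁ = ½[√(1 + 8Fr₁²) − 1] = ½[√258.26 − 1] = 7.535.
y₂ = 7.535 × 1.335 = 10.06 ft.
q = V₁·y₁ = 37.18 × 1.335 = 49.64 ft²/s.
V₂ = q/y₂ = 49.64/10.06 = 4.934 ft/s.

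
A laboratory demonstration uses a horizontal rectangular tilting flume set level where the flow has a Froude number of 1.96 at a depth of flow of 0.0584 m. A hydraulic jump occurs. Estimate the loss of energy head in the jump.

ΔE = 0.0144 m

Fr₁ = 1.96 (given).
By Bélanger, y₂/y₁ = ½[√(1 + 8Fr₁²) − 1] = ½[√31.73 − 1] = 2.32.
y₂ = 2.32 × 0.0584 = 0.135 m.
V₁ = Fr₁·√(g·y₁) = 1.96×√(9.81×0.0584) = 1.48 m/s; q = V₁·y₁ = 0.0866 m²/s. V₂ = q/y₂ = 0.0866/0.135 = 0.640 m/s. E₁ = y₁ + V₁²/2g = 0.171 m; E₂ = y₂ + V₂²/2g = 0.156 m. ΔE = E₁ − E₂ = 0.0144 m.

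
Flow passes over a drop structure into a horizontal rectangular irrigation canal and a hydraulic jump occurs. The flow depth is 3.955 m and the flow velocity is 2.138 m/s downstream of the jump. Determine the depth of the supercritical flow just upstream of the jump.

Fr₂ = V₂/√(g·y₂) = 2.138/√(9.81×3.955) = 0.3432.
From the momentum equation (using Fr₂), y₁/y₂ = ½[√(1 + 8Fr₂²) − 1] = ½[√1.9425 − 1] = 0.1969.
y₁ = 0.1969 × 3.955 = 0.7786 m.

y₁ = 0.7786 m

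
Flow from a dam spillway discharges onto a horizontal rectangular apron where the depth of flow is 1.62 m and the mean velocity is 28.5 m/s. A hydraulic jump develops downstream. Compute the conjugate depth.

y₂ = 15.6 m

Fr₁ = V₁/√(g·y₁) = 28.5/√(9.81×1.62) = 7.15.
From the momentum equation for a rectangular channel, y₂/y₁ = ½[√(1 + 8Fr₁²) − 1] = ½[√409.9 − 1] = 9.62.
y₂ = 9.62 × 1.62 = 15.6 m.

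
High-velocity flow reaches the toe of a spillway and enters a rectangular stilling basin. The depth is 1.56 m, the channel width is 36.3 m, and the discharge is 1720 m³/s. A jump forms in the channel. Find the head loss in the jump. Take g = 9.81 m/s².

ΔE = 31.8 m

q = Q/b = 1720/36.3 = 47.4 m²/s; V₁ = q/y₁ = 30.4 m/s. Fr₁ = V₁/√(g·y₁) = 7.76.
By Bélanger, y₂/y₁ = ½[√(1 + 8Fr₁²) − 1] = ½[√483.3 − 1] = 10.5.
y₂ = 10.5 × 1.56 = 16.4 m.
V₂ = q/y₂ = 47.4/16.4 = 2.90 m/s. E₁ = y₁ + V₁²/2g = 48.6 m; E₂ = y₂ + V₂²/2g = 16.8 m. ΔE = E₁ − E₂ = 31.8 m.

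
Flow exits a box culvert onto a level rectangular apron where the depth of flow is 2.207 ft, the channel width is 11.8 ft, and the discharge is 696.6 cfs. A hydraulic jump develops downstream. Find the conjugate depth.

q = Q/b = 696.6/11.8 = 59.03 ft²/s; V₁ = q/y₁ = 26.75 ft/s. Fr₁ = V₁/√(g·y₁) = 3.173.
By Bélanger, y₂/y₁ = ½[√(1 + 8Fr₁²) − 1] = ½[√81.543 − 1] = 4.015.
y₂ = 4.015 × 2.207 = 8.861 ft.

y₂ = 8.861 ft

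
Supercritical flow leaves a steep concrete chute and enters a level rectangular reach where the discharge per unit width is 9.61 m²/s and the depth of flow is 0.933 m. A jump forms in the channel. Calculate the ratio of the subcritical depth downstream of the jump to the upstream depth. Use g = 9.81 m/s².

V₁ = q/y₁ = 9.61/0.933 = 10.3 m/s. Fr₁ = V₁/√(g·y₁) = 10.3/√(9.81×0.933) = 3.40.
Sequent-depth ratio: y₂/y₁ = ½[√(1 + 8Fr₁²) − 1] = ½[√93.73 − 1] = 4.34.

y₂/y₁ = 4.34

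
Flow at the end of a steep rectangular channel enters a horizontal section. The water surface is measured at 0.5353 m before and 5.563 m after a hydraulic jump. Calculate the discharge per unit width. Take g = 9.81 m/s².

q = 9.438 m²/s

For a rectangular channel the momentum equation gives q² = ½·g·y₁·y₂·(y₁ + y₂) = ½×9.81×0.5353×5.563×6.098 = 89.07.
q = √89.07 = 9.438 m²/s.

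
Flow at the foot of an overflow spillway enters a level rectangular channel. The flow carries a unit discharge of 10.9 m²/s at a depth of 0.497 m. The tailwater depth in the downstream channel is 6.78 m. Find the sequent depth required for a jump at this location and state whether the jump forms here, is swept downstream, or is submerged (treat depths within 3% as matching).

V₁ = q/y₁ = 10.9/0.497 = 21.9 m/s. Fr₁ = V₁/√(g·y₁) = 21.9/√(9.81×0.497) = 9.93.
Bélanger equation: y₂/y₁ = ½[√(1 + 8Fr₁²) − 1] = ½[√790.2 − 1] = 13.6.
y₂ = 13.6 × 0.497 = 6.74 m.
Tailwater y_tw = 6.78 m: y_tw ≈ y₂, so the jump forms here.

y₂ = 6.74 m; the jump forms here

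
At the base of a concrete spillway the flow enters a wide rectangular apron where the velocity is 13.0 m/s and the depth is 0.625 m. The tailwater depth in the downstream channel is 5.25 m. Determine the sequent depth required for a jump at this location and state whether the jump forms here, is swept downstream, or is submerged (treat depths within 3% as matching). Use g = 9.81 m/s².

y₂ = 4.34 m; the jump is submerged

Fr₁ = V₁/√(g·y₁) = 13.0/√(9.81×0.625) = 5.25.
Bélanger equation: y₂/y₁ = ½[√(1 + 8Fr₁²) − 1] = ½[√221.5 − 1] = 6.94.
y₂ = 6.94 × 0.625 = 4.34 m.
Tailwater y_tw = 5.25 m: y_tw > y₂, so the jump is submerged.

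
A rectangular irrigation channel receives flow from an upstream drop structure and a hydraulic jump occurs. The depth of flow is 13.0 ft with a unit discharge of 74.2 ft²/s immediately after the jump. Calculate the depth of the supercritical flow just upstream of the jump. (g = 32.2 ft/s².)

y₁ = 1.78 ft

V₂ = q/y₂ = 74.2/13.0 = 5.71 ft/s; Fr₂ = V₂/√(g·y₂) = 0.279.
The Bélanger relation is symmetric: y₁/y₂ = ½[√(1 + 8Fr₂²) − 1] = ½[√1.623 − 1] = 0.137.
y₁ = 0.137 × 13.0 = 1.78 ft.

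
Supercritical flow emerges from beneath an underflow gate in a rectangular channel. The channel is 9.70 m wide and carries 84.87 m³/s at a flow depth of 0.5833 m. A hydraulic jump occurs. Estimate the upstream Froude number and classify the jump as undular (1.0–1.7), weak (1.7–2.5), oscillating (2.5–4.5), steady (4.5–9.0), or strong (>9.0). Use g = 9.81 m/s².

q = Q/b = 84.87/9.70 = 8.749 m²/s; V₁ = q/y₁ = 15.00 m/s. Fr₁ = V₁/√(g·y₁) = 6.271.
Fr₁ = 6.271 lies in the steady range.

Fr₁ = 6.271; steady jump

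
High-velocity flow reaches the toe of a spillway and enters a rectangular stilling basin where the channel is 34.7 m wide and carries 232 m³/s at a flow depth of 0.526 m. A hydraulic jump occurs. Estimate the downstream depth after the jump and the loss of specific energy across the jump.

y₂ = 3.91 m; ΔE = 4.70 m

q = Q/b = 232/34.7 = 6.69 m²/s; V₁ = q/y₁ = 12.7 m/s. Fr₁ = V₁/√(g·y₁) = 5.60.
Bélanger equation: y₂/y₁ = ½[√(1 + 8Fr₁²) − 1] = ½[√251.5 − 1] = 7.43.
y₂ = 7.43 × 0.526 = 3.91 m.
Head loss: ΔE = (y₂ − y₁)³/(4y₁y₂) = (3.91 − 0.526)³/(4×0.526×3.91) = 38.7/8.22 = 4.70 m.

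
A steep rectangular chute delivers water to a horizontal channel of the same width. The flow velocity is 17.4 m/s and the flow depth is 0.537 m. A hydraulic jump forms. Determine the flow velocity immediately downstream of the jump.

V₂ = 1.70 m/s

Fr₁ = V₁/√(g·y₁) = 17.4/√(9.81×0.537) = 7.58.
Bélanger equation: y₂/y₁ = ½[√(1 + 8Fr₁²) − 1] = ½[√460.8 − 1] = 10.2.
y₂ = 10.2 × 0.537 = 5.50 m.
q = V₁·y₁ = 17.4 × 0.537 = 9.34 m²/s.
V₂ = q/y₂ = 9.34/5.50 = 1.70 m/s.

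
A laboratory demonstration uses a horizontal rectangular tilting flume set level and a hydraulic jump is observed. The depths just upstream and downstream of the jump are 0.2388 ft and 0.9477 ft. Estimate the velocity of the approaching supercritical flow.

V₁ = 8.707 ft/s

For a rectangular channel the momentum equation gives q² = ½·g·y₁·y₂·(y₁ + y₂) = ½×32.2×0.2388×0.9477×1.187 = 4.323.
q = √4.323 = 2.079 ft²/s.
V₁ = q/y₁ = 2.079/0.2388 = 8.707 ft/s.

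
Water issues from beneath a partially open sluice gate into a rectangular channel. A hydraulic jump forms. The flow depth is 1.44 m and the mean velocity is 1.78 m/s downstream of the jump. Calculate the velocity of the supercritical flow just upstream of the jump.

V₁ = 5.30 m/s

Fr₂ = V₂/√(g·y₂) = 1.78/√(9.81×1.44) = 0.474.
The Bélanger relation is symmetric: y₁/y₂ = ½[√(1 + 8Fr₂²) − 1] = ½[√2.794 − 1] = 0.336.
y₁ = 0.336 × 1.44 = 0.484 m.
V₁ = q/y₁ = 2.56/0.484 = 5.30 m/s.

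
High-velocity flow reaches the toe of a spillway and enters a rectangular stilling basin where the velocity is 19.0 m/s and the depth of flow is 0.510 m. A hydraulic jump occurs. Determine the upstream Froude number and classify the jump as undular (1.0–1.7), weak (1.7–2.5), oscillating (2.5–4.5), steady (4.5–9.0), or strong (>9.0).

Fr₁ = 8.49; steady jump

Fr₁ = V₁/√(g·y₁) = 19.0/√(9.81×0.510) = 8.49.
Fr₁ = 8.49 lies in the steady range.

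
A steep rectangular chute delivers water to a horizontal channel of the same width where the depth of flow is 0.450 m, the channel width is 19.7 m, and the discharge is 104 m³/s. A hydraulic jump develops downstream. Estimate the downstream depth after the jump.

y₂ = 3.34 m

q = Q/b = 104/19.7 = 5.28 m²/s; V₁ = q/y₁ = 11.7 m/s. Fr₁ = V₁/√(g·y₁) = 5.58.
Bélanger equation: y₂/y₁ = ½[√(1 + 8Fr₁²) − 1] = ½[√250.4 − 1] = 7.41.
y₂ = 7.41 × 0.450 = 3.34 m.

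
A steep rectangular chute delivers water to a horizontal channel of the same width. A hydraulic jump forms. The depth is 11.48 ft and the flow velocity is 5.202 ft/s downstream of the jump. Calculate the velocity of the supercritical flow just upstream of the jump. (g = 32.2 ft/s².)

V₁ = 40.14 ft/s

Fr₂ = V₂/√(g·y₂) = 5.202/√(32.2×11.48) = 0.2706.
Since the conjugate-depth ratio holds either way, y₁/y₂ = ½[√(1 + 8Fr₂²) − 1] = ½[√1.5856 − 1] = 0.1296.
y₁ = 0.1296 × 11.48 = 1.488 ft.
V₁ = q/y₁ = 59.72/1.488 = 40.14 ft/s.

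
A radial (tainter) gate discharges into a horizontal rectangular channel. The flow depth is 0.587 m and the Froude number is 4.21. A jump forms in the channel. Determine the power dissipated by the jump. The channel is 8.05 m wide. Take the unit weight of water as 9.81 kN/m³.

P = 1125 kW

Fr₁ = 4.21 (given).
Bélanger equation: y₂/y₁ = ½[√(1 + 8Fr₁²) − 1] = ½[√142.8 − 1] = 5.47.
y₂ = 5.47 × 0.587 = 3.21 m.
V₁ = Fr₁·√(g·y₁) = 4.21×√(9.81×0.587) = 10.1 m/s; q = V₁·y₁ = 5.93 m²/s. V₂ = q/y₂ = 5.93/3.21 = 1.85 m/s. E₁ = y₁ + V₁²/2g = 5.79 m; E₂ = y₂ + V₂²/2g = 3.39 m. ΔE = E₁ − E₂ = 2.40 m.
Q = q·b = 5.93 × 8.05 = 47.7 m³/s. P = γ·Q·ΔE = 9.81 × 47.7 × 2.40 = 1125 kW.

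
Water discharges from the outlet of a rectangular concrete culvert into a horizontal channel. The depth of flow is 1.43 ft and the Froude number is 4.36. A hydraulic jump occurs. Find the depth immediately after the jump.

Fr₁ = 4.36 (given).
Conjugate-depth relation: y₂/y₁ = ½[√(1 + 8Fr₁²) − 1] = ½[√153.1 − 1] = 5.69.
y₂ = 5.69 × 1.43 = 8.13 ft.

y₂ = 8.13 ft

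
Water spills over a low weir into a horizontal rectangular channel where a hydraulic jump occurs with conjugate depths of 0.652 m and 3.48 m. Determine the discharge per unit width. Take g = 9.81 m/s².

For a rectangular channel the momentum equation gives q² = ½·g·y₁·y₂·(y₁ + y₂) = ½×9.81×0.652×3.48×4.13 = 46.0.
q = √46.0 = 6.78 m²/s.

q = 6.78 m²/s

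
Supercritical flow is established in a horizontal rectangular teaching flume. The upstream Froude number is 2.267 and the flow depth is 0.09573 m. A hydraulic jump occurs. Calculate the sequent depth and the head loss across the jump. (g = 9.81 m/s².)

Fr₁ = 2.267 (given).
Bélanger equation: y₂/y₁ = ½[√(1 + 8Fr₁²) − 1] = ½[√42.114 − 1] = 2.745.
y₂ = 2.745 × 0.09573 = 0.2628 m.
V₁ = Fr₁·√(g·y₁) = 2.267×√(9.81×0.09573) = 2.197 m/s; q = V₁·y₁ = 0.2103 m²/s. V₂ = q/y₂ = 0.2103/0.2628 = 0.8004 m/s. E₁ = y₁ + V₁²/2g = 0.3417 m; E₂ = y₂ + V₂²/2g = 0.2954 m. ΔE = E₁ − E₂ = 0.04631 m.

y₂ = 0.2628 m; ΔE = 0.04631 m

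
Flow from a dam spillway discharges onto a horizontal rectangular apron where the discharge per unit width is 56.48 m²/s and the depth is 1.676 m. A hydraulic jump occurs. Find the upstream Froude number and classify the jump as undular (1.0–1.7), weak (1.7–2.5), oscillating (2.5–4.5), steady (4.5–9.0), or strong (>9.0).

Fr₁ = 8.311; steady jump

V₁ = q/y₁ = 56.48/1.676 = 33.70 m/s. Fr₁ = V₁/√(g·y₁) = 33.70/√(9.81×1.676) = 8.311.
Fr₁ = 8.311 lies in the steady range.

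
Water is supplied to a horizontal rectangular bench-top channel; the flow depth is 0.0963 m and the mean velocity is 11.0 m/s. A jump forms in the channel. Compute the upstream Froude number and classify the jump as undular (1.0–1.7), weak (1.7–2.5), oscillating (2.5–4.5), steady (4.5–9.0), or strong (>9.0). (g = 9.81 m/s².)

Fr₁ = 11.3; strong jump

Fr₁ = V₁/√(g·y₁) = 11.0/√(9.81×0.0963) = 11.3.
Fr₁ = 11.3 lies in the strong range.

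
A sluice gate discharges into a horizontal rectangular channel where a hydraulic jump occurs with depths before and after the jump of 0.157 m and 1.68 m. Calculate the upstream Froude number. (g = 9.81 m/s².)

Fr₁ = 7.91

For a rectangular channel the momentum equation gives q² = ½·g·y₁·y₂·(y₁ + y₂) = ½×9.81×0.157×1.68×1.84 = 2.38.
q = √2.38 = 1.54 m²/s.
V₁ = q/y₁ = 9.82 m/s; Fr₁ = V₁/√(g·y₁) = 7.91.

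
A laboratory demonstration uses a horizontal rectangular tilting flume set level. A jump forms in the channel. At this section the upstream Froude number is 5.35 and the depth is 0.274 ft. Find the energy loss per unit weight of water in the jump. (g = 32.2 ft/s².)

ΔE = 2.18 ft

Fr₁ = 5.35 (given).
Sequent-depth ratio: y₂/y₁ = ½[√(1 + 8Fr₁²) − 1] = ½[√230.0 − 1] = 7.08.
y₂ = 7.08 × 0.274 = 1.94 ft.
Head loss: ΔE = (y₂ − y₁)³/(4y₁y₂) = (1.94 − 0.274)³/(4×0.274×1.94) = 4.63/2.13 = 2.18 ft.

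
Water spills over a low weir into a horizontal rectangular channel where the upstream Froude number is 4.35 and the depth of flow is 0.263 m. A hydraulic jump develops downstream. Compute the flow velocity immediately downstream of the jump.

V₂ = 1.23 m/s

Fr₁ = 4.35 (given).
From the momentum equation for a rectangular channel, y₂/y₁ = ½[√(1 + 8Fr₁²) − 1] = ½[√152.4 − 1] = 5.67.
y₂ = 5.67 × 0.263 = 1.49 m.
V₁ = Fr₁·√(g·y₁) = 4.35×√(9.81×0.263) = 6.99 m/s; q = V₁·y₁ = 1.84 m²/s.
V₂ = q/y₂ = 1.84/1.49 = 1.23 m/s.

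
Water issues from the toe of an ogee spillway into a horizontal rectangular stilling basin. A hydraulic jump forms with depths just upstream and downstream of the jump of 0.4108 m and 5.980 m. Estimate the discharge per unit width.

q = 8.775 m²/s

For a rectangular channel the momentum equation gives q² = ½·g·y₁·y₂·(y₁ + y₂) = ½×9.81×0.4108×5.980×6.391 = 77.01.
q = √77.01 = 8.775 m²/s.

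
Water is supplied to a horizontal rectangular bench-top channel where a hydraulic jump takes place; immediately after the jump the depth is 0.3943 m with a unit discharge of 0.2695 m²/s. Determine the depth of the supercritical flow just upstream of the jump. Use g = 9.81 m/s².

y₁ = 0.07929 m

V₂ = q/y₂ = 0.2695/0.3943 = 0.6835 m/s; Fr₂ = V₂/√(g·y₂) = 0.3475.
From the momentum equation (using Fr₂), y₁/y₂ = ½[√(1 + 8Fr₂²) − 1] = ½[√1.9662 − 1] = 0.2011.
y₁ = 0.2011 × 0.3943 = 0.07929 m.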